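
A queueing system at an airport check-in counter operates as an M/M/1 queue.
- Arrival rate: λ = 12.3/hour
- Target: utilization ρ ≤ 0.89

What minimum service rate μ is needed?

ρ = λ/μ, so μ = λ/ρ
μ ≥ 12.3/0.89 = 13.8202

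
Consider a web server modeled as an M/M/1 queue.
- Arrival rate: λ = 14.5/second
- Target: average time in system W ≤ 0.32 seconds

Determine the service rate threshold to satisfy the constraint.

For M/M/1: W = 1/(μ-λ)
Need W ≤ 0.32, so 1/(μ-λ) ≤ 0.32
μ - λ ≥ 1/0.32 = 3.1250
μ ≥ 14.5 + 3.1250 = 17.6250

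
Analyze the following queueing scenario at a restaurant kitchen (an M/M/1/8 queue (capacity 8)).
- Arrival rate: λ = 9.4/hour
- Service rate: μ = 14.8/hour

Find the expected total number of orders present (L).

ρ = λ/μ = 9.4/14.8 = 0.635135
P₀ = (1-ρ)/(1-ρ^(K+1)) = (1-0.635135)/(1-0.635135^9) = 0.3649/0.9832 = 0.3711
P_K = P₀×ρ^K = 0.3711 × 0.635135^8 = 0.3711 × 0.02648 = 0.009827
L = ρ[1 - (K+1)ρ^K + Kρ^(K+1)] / [(1-ρ)(1-ρ^(K+1))]
L = 0.635135 × (1 - 9×0.02648 + 8×0.01682) / ((1 - 0.635135) × (1 - 0.01682)) = 1.5868 orders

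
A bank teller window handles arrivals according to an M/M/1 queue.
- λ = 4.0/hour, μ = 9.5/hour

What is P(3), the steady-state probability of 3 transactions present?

ρ = λ/μ = 4.0/9.5 = 0.42105
P(n) = (1-ρ)ρⁿ
P(3) = (1-0.42105) × 0.42105^3
P(3) = 0.5790 × 0.07465
P(3) = 0.04322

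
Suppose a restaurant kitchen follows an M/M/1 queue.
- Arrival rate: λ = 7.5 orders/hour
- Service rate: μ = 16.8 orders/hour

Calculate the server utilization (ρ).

Server utilization: ρ = λ/μ
ρ = 7.5/16.8 = 0.4464
The server is busy 44.64% of the time.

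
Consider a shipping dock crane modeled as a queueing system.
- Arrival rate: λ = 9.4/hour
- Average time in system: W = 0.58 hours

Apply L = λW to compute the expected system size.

Little's Law: L = λW
L = 9.4 × 0.58 = 5.4520 containers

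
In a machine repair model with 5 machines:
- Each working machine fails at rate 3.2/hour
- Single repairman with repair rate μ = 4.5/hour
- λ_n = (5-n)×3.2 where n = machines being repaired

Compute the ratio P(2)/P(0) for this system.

P(2)/P(0) = ∏_{i=0}^{2-1} λ_i/μ_{i+1}
= (5-0)×3.2/4.5 × (5-1)×3.2/4.5
= 10.1136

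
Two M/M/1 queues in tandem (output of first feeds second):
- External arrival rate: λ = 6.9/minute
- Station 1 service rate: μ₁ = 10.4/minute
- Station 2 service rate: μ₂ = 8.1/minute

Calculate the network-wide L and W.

By Jackson's theorem, each station behaves as independent M/M/1.
Station 1: ρ₁ = 6.9/10.4 = 0.6635, L₁ = ρ₁/(1-ρ₁) = λ/(μ₁-λ) = 6.9/3.50 = 1.9714
Station 2: ρ₂ = 6.9/8.1 = 0.8519, L₂ = ρ₂/(1-ρ₂) = λ/(μ₂-λ) = 6.9/1.20 = 5.7500
Total: L = L₁ + L₂ = 1.9714 + 5.7500 = 7.7214
W = L/λ = 7.7214/6.9 = 1.1190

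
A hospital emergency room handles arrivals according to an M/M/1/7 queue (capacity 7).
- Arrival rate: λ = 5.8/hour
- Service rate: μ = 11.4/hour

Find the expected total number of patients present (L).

ρ = λ/μ = 5.8/11.4 = 0.50877
P₀ = (1-ρ)/(1-ρ^(K+1)) = (1-0.50877)/(1-0.50877^8) = 0.4912/0.9955 = 0.4934
P_K = P₀×ρ^K = 0.4934 × 0.50877^7 = 0.4934 × 0.008824 = 0.004354
L = ρ[1 - (K+1)ρ^K + Kρ^(K+1)] / [(1-ρ)(1-ρ^(K+1))]
L = 0.50877 × (1 - 8×0.008824 + 7×0.004489) / ((1 - 0.50877) × (1 - 0.004489)) = 0.9996 patients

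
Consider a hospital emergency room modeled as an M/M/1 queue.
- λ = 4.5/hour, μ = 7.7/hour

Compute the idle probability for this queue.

ρ = λ/μ = 4.5/7.7 = 0.5844
P(0) = 1 - ρ = 1 - 0.5844 = 0.4156
The server is idle 41.56% of the time.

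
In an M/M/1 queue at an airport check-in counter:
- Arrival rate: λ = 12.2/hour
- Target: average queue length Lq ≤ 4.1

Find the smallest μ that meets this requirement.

For M/M/1: Lq = λ²/(μ(μ-λ))
Need Lq ≤ 4.1, i.e. μ(μ-λ) ≥ λ²/4.1
μ² - 12.2μ - 148.84/4.1 ≥ 0  →  μ² - 12.2μ - 36.30244 ≥ 0
Quadratic formula (positive root): μ = [λ + √(λ² + 4×36.30244)]/2
Discriminant: 148.84 + 4×36.30244 = 294.0498, √294.0498 = 17.1479
μ ≥ (12.2 + 17.1479)/2 = 14.6739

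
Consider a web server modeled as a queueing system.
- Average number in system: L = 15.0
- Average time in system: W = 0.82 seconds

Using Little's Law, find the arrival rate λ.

Little's Law: L = λW, so λ = L/W
λ = 15.0/0.82 = 18.2927 requests/second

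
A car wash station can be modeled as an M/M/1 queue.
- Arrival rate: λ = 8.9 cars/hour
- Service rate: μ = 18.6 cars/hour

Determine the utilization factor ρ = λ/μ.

Server utilization: ρ = λ/μ
ρ = 8.9/18.6 = 0.4785
The server is busy 47.85% of the time.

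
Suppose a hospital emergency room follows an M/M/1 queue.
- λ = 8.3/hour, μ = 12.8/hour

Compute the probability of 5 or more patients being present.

ρ = λ/μ = 8.3/12.8 = 0.6484
P(N ≥ n) = ρⁿ
P(N ≥ 5) = 0.6484^5
P(N ≥ 5) = 0.1146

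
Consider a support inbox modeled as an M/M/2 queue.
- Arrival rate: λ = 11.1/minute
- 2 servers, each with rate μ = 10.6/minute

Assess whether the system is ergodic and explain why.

Stability requires ρ = λ/(cμ) < 1
ρ = 11.1/(2 × 10.6) = 11.1/21.20 = 0.5236
Since 0.5236 < 1, the system is STABLE.
The servers are busy 52.36% of the time.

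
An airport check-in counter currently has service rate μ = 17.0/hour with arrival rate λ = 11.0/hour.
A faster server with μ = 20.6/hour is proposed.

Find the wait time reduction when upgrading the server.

System 1: ρ₁ = 11.0/17.0 = 0.6471, W₁ = 1/(17.0-11.0) = 0.16667
System 2: ρ₂ = 11.0/20.6 = 0.5340, W₂ = 1/(20.6-11.0) = 0.10417
Improvement: (W₁-W₂)/W₁ = (0.16667-0.10417)/0.16667 = 37.50%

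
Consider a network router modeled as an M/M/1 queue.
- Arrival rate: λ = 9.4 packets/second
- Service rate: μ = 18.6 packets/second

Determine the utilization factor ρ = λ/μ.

Server utilization: ρ = λ/μ
ρ = 9.4/18.6 = 0.5054
The server is busy 50.54% of the time.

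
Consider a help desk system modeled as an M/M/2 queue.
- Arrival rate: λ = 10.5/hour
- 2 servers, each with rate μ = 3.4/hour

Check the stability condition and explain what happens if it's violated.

Stability requires ρ = λ/(cμ) < 1
ρ = 10.5/(2 × 3.4) = 10.5/6.80 = 1.5441
Since 1.5441 ≥ 1, the system is UNSTABLE.
Need c > λ/μ = 10.5/3.4 = 3.09.
Minimum servers needed: c = 4.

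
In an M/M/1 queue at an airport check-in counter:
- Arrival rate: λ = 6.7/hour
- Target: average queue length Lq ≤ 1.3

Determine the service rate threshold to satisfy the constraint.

For M/M/1: Lq = λ²/(μ(μ-λ))
Need Lq ≤ 1.3, i.e. μ(μ-λ) ≥ λ²/1.3
μ² - 6.7μ - 44.89/1.3 ≥ 0  →  μ² - 6.7μ - 34.53077 ≥ 0
Quadratic formula (positive root): μ = [λ + √(λ² + 4×34.53077)]/2
Discriminant: 44.89 + 4×34.53077 = 183.0131, √183.0131 = 13.5282
μ ≥ (6.7 + 13.5282)/2 = 10.1141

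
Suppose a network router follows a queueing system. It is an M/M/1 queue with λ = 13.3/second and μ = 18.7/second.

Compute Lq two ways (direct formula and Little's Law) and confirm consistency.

Method 1 (direct): Lq = λ²/(μ(μ-λ)) = 176.89/(18.7 × 5.40) = 1.7517

Method 2 (Little's Law):
W = 1/(μ-λ) = 1/5.40 = 0.18519
Wq = W - 1/μ = 0.18519 - 0.053476 = 0.13171
Lq = λWq = 13.3 × 0.13171 = 1.7517 ✔ (matches Method 1)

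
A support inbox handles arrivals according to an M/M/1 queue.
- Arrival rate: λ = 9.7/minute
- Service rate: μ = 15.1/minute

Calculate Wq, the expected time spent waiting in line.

First, compute utilization: ρ = λ/μ = 9.7/15.1 = 0.6424
For M/M/1: Wq = λ/(μ(μ-λ))
Wq = 9.7/(15.1 × (15.1-9.7))
Wq = 9.7/(15.1 × 5.40)
Wq = 0.1190 minutes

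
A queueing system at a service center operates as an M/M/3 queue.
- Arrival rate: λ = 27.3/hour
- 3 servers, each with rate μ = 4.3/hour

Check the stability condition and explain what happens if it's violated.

Stability requires ρ = λ/(cμ) < 1
ρ = 27.3/(3 × 4.3) = 27.3/12.90 = 2.1163
Since 2.1163 ≥ 1, the system is UNSTABLE.
Need c > λ/μ = 27.3/4.3 = 6.35.
Minimum servers needed: c = 7.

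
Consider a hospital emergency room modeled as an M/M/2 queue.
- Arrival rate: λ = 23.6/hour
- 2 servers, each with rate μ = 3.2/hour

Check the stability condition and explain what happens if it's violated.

Stability requires ρ = λ/(cμ) < 1
ρ = 23.6/(2 × 3.2) = 23.6/6.40 = 3.6875
Since 3.6875 ≥ 1, the system is UNSTABLE.
Need c > λ/μ = 23.6/3.2 = 7.38.
Minimum servers needed: c = 8.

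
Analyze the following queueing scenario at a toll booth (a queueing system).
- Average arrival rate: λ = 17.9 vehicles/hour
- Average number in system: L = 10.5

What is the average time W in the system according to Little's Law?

Little's Law: L = λW, so W = L/λ
W = 10.5/17.9 = 0.5866 hours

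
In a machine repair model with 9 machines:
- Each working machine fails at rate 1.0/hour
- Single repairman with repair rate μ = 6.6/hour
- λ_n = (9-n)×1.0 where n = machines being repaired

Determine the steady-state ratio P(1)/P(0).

P(1)/P(0) = ∏_{i=0}^{1-1} λ_i/μ_{i+1}
= (9-0)×1.0/6.6
= 1.3636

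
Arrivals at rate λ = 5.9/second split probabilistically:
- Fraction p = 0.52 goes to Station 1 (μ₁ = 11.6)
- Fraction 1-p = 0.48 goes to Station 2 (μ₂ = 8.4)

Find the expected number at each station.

Effective rates: λ₁ = 5.9×0.52 = 3.068, λ₂ = 5.9×0.48 = 2.832
Station 1: ρ₁ = 3.068/11.6 = 0.2645, L₁ = ρ₁/(1-ρ₁) = 0.2645/(1-0.2645) = 0.3596
Station 2: ρ₂ = 2.832/8.4 = 0.33714, L₂ = ρ₂/(1-ρ₂) = 0.33714/(1-0.33714) = 0.5086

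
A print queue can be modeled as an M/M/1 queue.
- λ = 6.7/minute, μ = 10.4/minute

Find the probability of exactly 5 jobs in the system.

ρ = λ/μ = 6.7/10.4 = 0.64423
P(n) = (1-ρ)ρⁿ
P(5) = (1-0.64423) × 0.64423^5
P(5) = 0.35577 × 0.11097
P(5) = 0.03948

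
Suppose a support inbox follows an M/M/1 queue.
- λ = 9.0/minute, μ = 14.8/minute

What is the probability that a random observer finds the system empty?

ρ = λ/μ = 9.0/14.8 = 0.6081
P(0) = 1 - ρ = 1 - 0.6081 = 0.3919
The server is idle 39.19% of the time.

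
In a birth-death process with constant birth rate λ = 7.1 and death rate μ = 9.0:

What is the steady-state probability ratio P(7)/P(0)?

For constant rates: P(n)/P(0) = (λ/μ)^n
P(7)/P(0) = (7.1/9.0)^7 = 0.7889^7 = 0.1902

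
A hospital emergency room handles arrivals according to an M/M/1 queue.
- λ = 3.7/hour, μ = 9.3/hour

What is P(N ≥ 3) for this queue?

ρ = λ/μ = 3.7/9.3 = 0.39785
P(N ≥ n) = ρⁿ
P(N ≥ 3) = 0.39785^3
P(N ≥ 3) = 0.06297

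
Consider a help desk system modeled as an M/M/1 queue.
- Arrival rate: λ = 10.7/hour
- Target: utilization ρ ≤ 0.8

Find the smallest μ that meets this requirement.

ρ = λ/μ, so μ = λ/ρ
μ ≥ 10.7/0.8 = 13.3750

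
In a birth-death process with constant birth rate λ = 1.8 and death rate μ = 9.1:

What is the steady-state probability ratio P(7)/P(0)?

For constant rates: P(n)/P(0) = (λ/μ)^n
P(7)/P(0) = (1.8/9.1)^7 = 0.1978^7 = 0.00001185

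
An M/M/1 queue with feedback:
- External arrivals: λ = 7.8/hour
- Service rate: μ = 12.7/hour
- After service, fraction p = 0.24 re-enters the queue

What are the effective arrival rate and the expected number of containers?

Effective arrival rate: λ_eff = λ/(1-p) = 7.8/(1-0.24) = 7.8/0.76 = 10.26316
ρ = λ_eff/μ = 10.26316/12.7 = 0.808123
L = ρ/(1-ρ) = 0.808123/(1-0.808123) = 4.2117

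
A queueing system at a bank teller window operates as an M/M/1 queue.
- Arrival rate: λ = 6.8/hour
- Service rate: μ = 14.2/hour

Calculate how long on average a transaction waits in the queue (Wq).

First, compute utilization: ρ = λ/μ = 6.8/14.2 = 0.4789
For M/M/1: Wq = λ/(μ(μ-λ))
Wq = 6.8/(14.2 × (14.2-6.8))
Wq = 6.8/(14.2 × 7.40)
Wq = 0.06471 hours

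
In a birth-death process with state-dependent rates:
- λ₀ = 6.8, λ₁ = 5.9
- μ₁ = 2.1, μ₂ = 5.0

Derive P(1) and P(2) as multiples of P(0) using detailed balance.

Balance equations:
State 0: λ₀P₀ = μ₁P₁ → P₁ = (λ₀/μ₁)P₀ = (6.8/2.1)P₀ = 3.2381P₀
State 1: P₂ = (λ₀λ₁)/(μ₁μ₂)P₀ = (6.8×5.9)/(2.1×5.0)P₀ = 3.8210P₀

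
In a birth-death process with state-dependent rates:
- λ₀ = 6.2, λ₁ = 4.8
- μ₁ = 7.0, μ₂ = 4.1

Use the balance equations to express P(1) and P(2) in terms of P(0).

Balance equations:
State 0: λ₀P₀ = μ₁P₁ → P₁ = (λ₀/μ₁)P₀ = (6.2/7.0)P₀ = 0.8857P₀
State 1: P₂ = (λ₀λ₁)/(μ₁μ₂)P₀ = (6.2×4.8)/(7.0×4.1)P₀ = 1.0369P₀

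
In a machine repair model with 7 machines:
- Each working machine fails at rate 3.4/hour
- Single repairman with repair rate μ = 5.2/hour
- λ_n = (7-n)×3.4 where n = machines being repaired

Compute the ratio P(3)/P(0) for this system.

P(3)/P(0) = ∏_{i=0}^{3-1} λ_i/μ_{i+1}
= (7-0)×3.4/5.2 × (7-1)×3.4/5.2 × (7-2)×3.4/5.2
= 58.7011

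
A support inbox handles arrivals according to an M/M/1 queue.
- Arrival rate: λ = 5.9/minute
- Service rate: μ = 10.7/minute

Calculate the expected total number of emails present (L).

ρ = λ/μ = 5.9/10.7 = 0.5514
For M/M/1: L = λ/(μ-λ)
L = 5.9/(10.7-5.9) = 5.9/4.80
L = 1.2292 emails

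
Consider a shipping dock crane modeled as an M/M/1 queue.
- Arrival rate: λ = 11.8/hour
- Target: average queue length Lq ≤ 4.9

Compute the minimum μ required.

For M/M/1: Lq = λ²/(μ(μ-λ))
Need Lq ≤ 4.9, i.e. μ(μ-λ) ≥ λ²/4.9
μ² - 11.8μ - 139.24/4.9 ≥ 0  →  μ² - 11.8μ - 28.41633 ≥ 0
Quadratic formula (positive root): μ = [λ + √(λ² + 4×28.41633)]/2
Discriminant: 139.24 + 4×28.41633 = 252.9053, √252.9053 = 15.9030
μ ≥ (11.8 + 15.9030)/2 = 13.8515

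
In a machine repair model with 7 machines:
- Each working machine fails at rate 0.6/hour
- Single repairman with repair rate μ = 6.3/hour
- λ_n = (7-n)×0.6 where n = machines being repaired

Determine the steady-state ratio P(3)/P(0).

P(3)/P(0) = ∏_{i=0}^{3-1} λ_i/μ_{i+1}
= (7-0)×0.6/6.3 × (7-1)×0.6/6.3 × (7-2)×0.6/6.3
= 0.1814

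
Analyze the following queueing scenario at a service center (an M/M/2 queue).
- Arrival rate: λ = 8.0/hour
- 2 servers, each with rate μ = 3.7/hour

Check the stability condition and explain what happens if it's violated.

Stability requires ρ = λ/(cμ) < 1
ρ = 8.0/(2 × 3.7) = 8.0/7.40 = 1.0811
Since 1.0811 ≥ 1, the system is UNSTABLE.
Need c > λ/μ = 8.0/3.7 = 2.16.
Minimum servers needed: c = 3.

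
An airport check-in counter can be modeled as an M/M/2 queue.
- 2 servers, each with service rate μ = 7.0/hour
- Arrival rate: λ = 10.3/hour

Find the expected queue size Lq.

Traffic intensity: ρ = λ/(cμ) = 10.3/(2×7.0) = 0.7357
Since ρ = 0.7357 < 1, system is stable.
Offered load a = λ/μ = cρ = 10.3/7.0 = 1.4714
P₀ = [ Σₙ₌₀^1 aⁿ/n! + a^2/(2!(1-ρ)) ]⁻¹
Σ = a^0/0! + a^1/1! = 1.0000 + 1.4714 = 2.4714
a^2/(2!(1-ρ)) = 2.1651/(2 × 0.26429) = 4.0961
P₀ = 1/(2.4714 + 4.0961) = 0.1523
Lq = P₀·a^2·ρ / (2!(1-ρ)²) = 0.15226 × 2.1651 × 0.73571 / (2 × 0.069847) = 1.7362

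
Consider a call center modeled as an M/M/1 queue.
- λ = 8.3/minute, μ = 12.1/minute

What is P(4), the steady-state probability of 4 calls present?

ρ = λ/μ = 8.3/12.1 = 0.68595
P(n) = (1-ρ)ρⁿ
P(4) = (1-0.68595) × 0.68595^4
P(4) = 0.31405 × 0.22140
P(4) = 0.06953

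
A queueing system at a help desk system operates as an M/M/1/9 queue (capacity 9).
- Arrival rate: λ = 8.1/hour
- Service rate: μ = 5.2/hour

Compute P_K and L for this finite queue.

ρ = λ/μ = 8.1/5.2 = 1.5577
P₀ = (1-ρ)/(1-ρ^(K+1)) = (1-1.5577)/(1-1.5577^10) = -0.5577/-83.1082 = 0.006711
P_K = P₀×ρ^K = 0.0067105 × 1.5577^9 = 0.0067105 × 53.9951 = 0.3623
Blocking probability P_9 = 0.3623 (36.23%)
L = ρ[1 - (K+1)ρ^K + Kρ^(K+1)] / [(1-ρ)(1-ρ^(K+1))]
L = 1.5577 × (1 - 10×53.99510 + 9×84.10817) / ((1 - 1.5577) × (1 - 84.10817)) = 7.3272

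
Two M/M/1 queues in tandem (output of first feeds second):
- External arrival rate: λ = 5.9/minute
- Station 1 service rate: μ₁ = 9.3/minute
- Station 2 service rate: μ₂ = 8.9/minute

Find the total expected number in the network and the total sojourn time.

By Jackson's theorem, each station behaves as independent M/M/1.
Station 1: ρ₁ = 5.9/9.3 = 0.6344, L₁ = ρ₁/(1-ρ₁) = λ/(μ₁-λ) = 5.9/3.40 = 1.7353
Station 2: ρ₂ = 5.9/8.9 = 0.6629, L₂ = ρ₂/(1-ρ₂) = λ/(μ₂-λ) = 5.9/3.00 = 1.9667
Total: L = L₁ + L₂ = 1.7353 + 1.9667 = 3.7020
W = L/λ = 3.7020/5.9 = 0.6275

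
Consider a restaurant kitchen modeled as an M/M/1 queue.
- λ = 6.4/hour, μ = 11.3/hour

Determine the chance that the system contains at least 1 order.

ρ = λ/μ = 6.4/11.3 = 0.5664
P(N ≥ n) = ρⁿ
P(N ≥ 1) = 0.5664^1
P(N ≥ 1) = 0.5664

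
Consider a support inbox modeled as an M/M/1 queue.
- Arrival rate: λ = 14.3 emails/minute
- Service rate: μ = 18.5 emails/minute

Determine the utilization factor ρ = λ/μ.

Server utilization: ρ = λ/μ
ρ = 14.3/18.5 = 0.7730
The server is busy 77.30% of the time.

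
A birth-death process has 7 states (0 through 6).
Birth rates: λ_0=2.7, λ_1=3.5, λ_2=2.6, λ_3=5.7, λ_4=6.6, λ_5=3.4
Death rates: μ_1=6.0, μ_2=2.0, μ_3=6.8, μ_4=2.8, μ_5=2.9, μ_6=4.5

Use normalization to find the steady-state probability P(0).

Ratios P(n)/P(0) = (λ₀···λₙ₋₁)/(μ₁···μₙ):
P(1)/P(0) = (2.7)/(6.0) = 0.4500
P(2)/P(0) = (2.7×3.5)/(6.0×2.0) = 0.7875
P(3)/P(0) = (2.7×3.5×2.6)/(6.0×2.0×6.8) = 0.3011
P(4)/P(0) = (2.7×3.5×2.6×5.7)/(6.0×2.0×6.8×2.8) = 0.6130
P(5)/P(0) = (2.7×3.5×2.6×5.7×6.6)/(6.0×2.0×6.8×2.8×2.9) = 1.3950
P(6)/P(0) = (2.7×3.5×2.6×5.7×6.6×3.4)/(6.0×2.0×6.8×2.8×2.9×4.5) = 1.0540

Normalization: ∑ P(n) = 1
P(0) × (1.0000 + 0.4500 + 0.7875 + 0.3011 + 0.6130 + 1.3950 + 1.0540) = 1
P(0) × 5.6006 = 1
P(0) = 1/5.6006 = 0.1786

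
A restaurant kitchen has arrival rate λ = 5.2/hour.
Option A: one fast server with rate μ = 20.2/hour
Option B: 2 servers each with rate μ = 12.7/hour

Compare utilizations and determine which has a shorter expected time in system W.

Option A: single server μ = 20.2 (M/M/1)
  ρ_A = 5.2/20.2 = 0.2574
  W_A = 1/(μ-λ) = 1/(20.2-5.2) = 1/15.00 = 0.06667

Option B: 2 servers μ = 12.7 (M/M/2)
  ρ_B = λ/(cμ) = 5.2/(2×12.7) = 0.2047
  Offered load a = λ/μ = cρ = 5.2/12.7 = 0.4094
  P₀ = [ Σₙ₌₀^1 aⁿ/n! + a^2/(2!(1-ρ)) ]⁻¹
  Σ = a^0/0! + a^1/1! = 1.0000 + 0.4094 = 1.4094
  a^2/(2!(1-ρ)) = 0.1676/(2 × 0.7953) = 0.1054
  P₀ = 1/(1.40945 + 0.105403) = 0.6601
  Lq = P₀·a^2·ρ / (2!(1-ρ)²) = 0.66013 × 0.16765 × 0.20472 / (2 × 0.63246) = 0.01791
  Wq_B = Lq/λ = 0.0179116/5.2 = 0.0034445
  W_B = Wq_B + 1/μ = 0.0034445 + 0.078740 = 0.08218

Since W_A = 0.06667 < W_B = 0.08218, Option A (single fast server) has the shorter time in system.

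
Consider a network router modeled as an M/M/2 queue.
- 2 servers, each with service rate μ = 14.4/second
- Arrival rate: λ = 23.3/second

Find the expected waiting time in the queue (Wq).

Traffic intensity: ρ = λ/(cμ) = 23.3/(2×14.4) = 0.8090
Since ρ = 0.8090 < 1, system is stable.
Offered load a = λ/μ = cρ = 23.3/14.4 = 1.6181
P₀ = [ Σₙ₌₀^1 aⁿ/n! + a^2/(2!(1-ρ)) ]⁻¹
Σ = a^0/0! + a^1/1! = 1.0000 + 1.6181 = 2.6181
a^2/(2!(1-ρ)) = 2.6181/(2 × 0.19097) = 6.8547
P₀ = 1/(2.6181 + 6.8547) = 0.1056
Lq = P₀·a^2·ρ / (2!(1-ρ)²) = 0.105566 × 2.61810 × 0.809028 / (2 × 0.0364704) = 3.0655
Wq = Lq/λ = 3.0655/23.3 = 0.1316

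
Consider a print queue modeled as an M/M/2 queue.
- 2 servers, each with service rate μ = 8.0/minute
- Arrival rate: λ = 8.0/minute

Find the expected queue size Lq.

Traffic intensity: ρ = λ/(cμ) = 8.0/(2×8.0) = 0.5000
Since ρ = 0.5000 < 1, system is stable.
Offered load a = λ/μ = cρ = 8.0/8.0 = 1.0000
P₀ = [ Σₙ₌₀^1 aⁿ/n! + a^2/(2!(1-ρ)) ]⁻¹
Σ = a^0/0! + a^1/1! = 1.0000 + 1.0000 = 2.0000
a^2/(2!(1-ρ)) = 1.0000/(2 × 0.5000) = 1.0000
P₀ = 1/(2.0000 + 1.0000) = 0.3333
Lq = P₀·a^2·ρ / (2!(1-ρ)²) = 0.3333 × 1.0000 × 0.5000 / (2 × 0.2500) = 0.3333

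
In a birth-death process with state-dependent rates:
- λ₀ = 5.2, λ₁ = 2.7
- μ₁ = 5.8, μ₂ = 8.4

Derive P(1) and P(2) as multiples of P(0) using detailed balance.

Balance equations:
State 0: λ₀P₀ = μ₁P₁ → P₁ = (λ₀/μ₁)P₀ = (5.2/5.8)P₀ = 0.8966P₀
State 1: P₂ = (λ₀λ₁)/(μ₁μ₂)P₀ = (5.2×2.7)/(5.8×8.4)P₀ = 0.2882P₀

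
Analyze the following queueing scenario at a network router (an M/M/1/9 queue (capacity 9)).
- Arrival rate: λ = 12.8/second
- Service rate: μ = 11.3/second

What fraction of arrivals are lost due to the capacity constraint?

ρ = λ/μ = 12.8/11.3 = 1.132743
P₀ = (1-ρ)/(1-ρ^(K+1)) = (1-1.132743)/(1-1.132743^10) = -0.13274/-2.4779 = 0.05357
P_K = P₀×ρ^K = 0.05357 × 1.132743^9 = 0.05357 × 3.0703 = 0.1645
Blocking probability = 16.45%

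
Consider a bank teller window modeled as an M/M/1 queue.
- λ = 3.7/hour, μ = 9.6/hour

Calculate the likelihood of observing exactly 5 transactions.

ρ = λ/μ = 3.7/9.6 = 0.38542
P(n) = (1-ρ)ρⁿ
P(5) = (1-0.38542) × 0.38542^5
P(5) = 0.6146 × 0.008505
P(5) = 0.005227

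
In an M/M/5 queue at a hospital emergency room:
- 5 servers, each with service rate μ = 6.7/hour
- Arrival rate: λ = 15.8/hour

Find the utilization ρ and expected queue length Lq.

Traffic intensity: ρ = λ/(cμ) = 15.8/(5×6.7) = 0.4716
Since ρ = 0.4716 < 1, system is stable.
Offered load a = λ/μ = cρ = 15.8/6.7 = 2.3582
P₀ = [ Σₙ₌₀^4 aⁿ/n! + a^5/(5!(1-ρ)) ]⁻¹
Σ = a^0/0! + a^1/1! + a^2/2! + a^3/3! + a^4/4! = 1.0000 + 2.3582 + 2.7806 + 2.1857 + 1.2886 = 9.6131
a^5/(5!(1-ρ)) = 72.9309/(120 × 0.52836) = 1.1503
P₀ = 1/(9.6131 + 1.1503) = 0.09291
Lq = P₀·a^5·ρ / (5!(1-ρ)²) = 0.092908 × 72.9309 × 0.47164 / (120 × 0.27916) = 0.09540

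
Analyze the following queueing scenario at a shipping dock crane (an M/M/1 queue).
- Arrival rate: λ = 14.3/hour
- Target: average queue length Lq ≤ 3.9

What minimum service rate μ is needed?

For M/M/1: Lq = λ²/(μ(μ-λ))
Need Lq ≤ 3.9, i.e. μ(μ-λ) ≥ λ²/3.9
μ² - 14.3μ - 204.49/3.9 ≥ 0  →  μ² - 14.3μ - 52.43333 ≥ 0
Quadratic formula (positive root): μ = [λ + √(λ² + 4×52.43333)]/2
Discriminant: 204.49 + 4×52.43333 = 414.2233, √414.2233 = 20.35248
μ ≥ (14.3 + 20.35248)/2 = 17.3262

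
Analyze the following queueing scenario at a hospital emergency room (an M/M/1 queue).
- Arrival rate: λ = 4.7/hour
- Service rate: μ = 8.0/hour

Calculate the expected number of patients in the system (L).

ρ = λ/μ = 4.7/8.0 = 0.5875
For M/M/1: L = λ/(μ-λ)
L = 4.7/(8.0-4.7) = 4.7/3.30
L = 1.4242 patients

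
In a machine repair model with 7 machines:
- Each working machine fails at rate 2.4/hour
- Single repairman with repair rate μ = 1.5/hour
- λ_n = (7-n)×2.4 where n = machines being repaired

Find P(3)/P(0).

P(3)/P(0) = ∏_{i=0}^{3-1} λ_i/μ_{i+1}
= (7-0)×2.4/1.5 × (7-1)×2.4/1.5 × (7-2)×2.4/1.5
= 860.1600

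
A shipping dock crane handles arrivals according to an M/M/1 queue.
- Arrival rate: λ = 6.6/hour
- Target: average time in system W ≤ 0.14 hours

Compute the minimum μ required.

For M/M/1: W = 1/(μ-λ)
Need W ≤ 0.14, so 1/(μ-λ) ≤ 0.14
μ - λ ≥ 1/0.14 = 7.1429
μ ≥ 6.6 + 7.1429 = 13.7429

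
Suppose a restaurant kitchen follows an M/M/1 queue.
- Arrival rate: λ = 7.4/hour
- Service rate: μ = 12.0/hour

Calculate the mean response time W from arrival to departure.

First, compute utilization: ρ = λ/μ = 7.4/12.0 = 0.6167
For M/M/1: W = 1/(μ-λ)
W = 1/(12.0-7.4) = 1/4.60
W = 0.2174 hours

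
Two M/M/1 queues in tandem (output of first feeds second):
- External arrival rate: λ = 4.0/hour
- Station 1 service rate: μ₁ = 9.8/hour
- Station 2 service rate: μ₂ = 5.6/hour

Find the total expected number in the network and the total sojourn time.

By Jackson's theorem, each station behaves as independent M/M/1.
Station 1: ρ₁ = 4.0/9.8 = 0.4082, L₁ = ρ₁/(1-ρ₁) = λ/(μ₁-λ) = 4.0/5.80 = 0.6897
Station 2: ρ₂ = 4.0/5.6 = 0.7143, L₂ = ρ₂/(1-ρ₂) = λ/(μ₂-λ) = 4.0/1.60 = 2.5000
Total: L = L₁ + L₂ = 0.6897 + 2.5000 = 3.1897
W = L/λ = 3.1897/4.0 = 0.7974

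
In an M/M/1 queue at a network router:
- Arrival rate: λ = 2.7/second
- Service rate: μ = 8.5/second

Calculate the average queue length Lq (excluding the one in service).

ρ = λ/μ = 2.7/8.5 = 0.3176
For M/M/1: Lq = λ²/(μ(μ-λ))
Lq = 7.29/(8.5 × 5.80)
Lq = 0.1479 packets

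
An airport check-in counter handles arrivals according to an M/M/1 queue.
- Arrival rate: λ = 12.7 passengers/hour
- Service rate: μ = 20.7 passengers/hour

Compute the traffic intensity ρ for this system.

Server utilization: ρ = λ/μ
ρ = 12.7/20.7 = 0.6135
The server is busy 61.35% of the time.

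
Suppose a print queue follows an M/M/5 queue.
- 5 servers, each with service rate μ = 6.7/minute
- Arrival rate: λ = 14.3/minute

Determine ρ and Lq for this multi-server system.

Traffic intensity: ρ = λ/(cμ) = 14.3/(5×6.7) = 0.4269
Since ρ = 0.4269 < 1, system is stable.
Offered load a = λ/μ = cρ = 14.3/6.7 = 2.1343
P₀ = [ Σₙ₌₀^4 aⁿ/n! + a^5/(5!(1-ρ)) ]⁻¹
Σ = a^0/0! + a^1/1! + a^2/2! + a^3/3! + a^4/4! = 1.00000 + 2.13433 + 2.27768 + 1.62044 + 0.864637 = 7.8971
a^5/(5!(1-ρ)) = 44.2901/(120 × 0.5731) = 0.6440
P₀ = 1/(7.8971 + 0.6440) = 0.1171
Lq = P₀·a^5·ρ / (5!(1-ρ)²) = 0.11708 × 44.2901 × 0.42687 / (120 × 0.32848) = 0.05616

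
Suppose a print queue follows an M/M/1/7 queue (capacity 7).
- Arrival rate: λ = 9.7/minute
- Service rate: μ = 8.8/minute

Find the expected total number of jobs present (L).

ρ = λ/μ = 9.7/8.8 = 1.102273
P₀ = (1-ρ)/(1-ρ^(K+1)) = (1-1.102273)/(1-1.102273^8) = -0.10227/-1.1793 = 0.08672
P_K = P₀×ρ^K = 0.08672 × 1.102273^7 = 0.08672 × 1.9771 = 0.1715
L = ρ[1 - (K+1)ρ^K + Kρ^(K+1)] / [(1-ρ)(1-ρ^(K+1))]
L = 1.102273 × (1 - 8×1.977080 + 7×2.179282) / ((1 - 1.102273) × (1 - 2.179282)) = 4.0060 jobs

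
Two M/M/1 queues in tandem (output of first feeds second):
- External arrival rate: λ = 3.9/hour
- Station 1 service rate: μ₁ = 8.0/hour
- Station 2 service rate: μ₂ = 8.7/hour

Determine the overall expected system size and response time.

By Jackson's theorem, each station behaves as independent M/M/1.
Station 1: ρ₁ = 3.9/8.0 = 0.4875, L₁ = ρ₁/(1-ρ₁) = λ/(μ₁-λ) = 3.9/4.10 = 0.9512
Station 2: ρ₂ = 3.9/8.7 = 0.4483, L₂ = ρ₂/(1-ρ₂) = λ/(μ₂-λ) = 3.9/4.80 = 0.8125
Total: L = L₁ + L₂ = 0.9512 + 0.8125 = 1.7637
W = L/λ = 1.7637/3.9 = 0.4522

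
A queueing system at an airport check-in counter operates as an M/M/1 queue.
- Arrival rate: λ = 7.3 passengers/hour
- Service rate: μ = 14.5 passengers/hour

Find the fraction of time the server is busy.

Server utilization: ρ = λ/μ
ρ = 7.3/14.5 = 0.5034
The server is busy 50.34% of the time.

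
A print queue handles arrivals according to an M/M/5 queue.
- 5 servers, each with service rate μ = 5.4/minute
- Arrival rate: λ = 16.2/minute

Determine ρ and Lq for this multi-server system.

Traffic intensity: ρ = λ/(cμ) = 16.2/(5×5.4) = 0.6000
Since ρ = 0.6000 < 1, system is stable.
Offered load a = λ/μ = cρ = 16.2/5.4 = 3.0000
P₀ = [ Σₙ₌₀^4 aⁿ/n! + a^5/(5!(1-ρ)) ]⁻¹
Σ = a^0/0! + a^1/1! + a^2/2! + a^3/3! + a^4/4! = 1.0000 + 3.0000 + 4.5000 + 4.5000 + 3.3750 = 16.3750
a^5/(5!(1-ρ)) = 243.0000/(120 × 0.4000) = 5.0625
P₀ = 1/(16.3750 + 5.0625) = 0.04665
Lq = P₀·a^5·ρ / (5!(1-ρ)²) = 0.04665 × 243.0000 × 0.6000 / (120 × 0.1600) = 0.3542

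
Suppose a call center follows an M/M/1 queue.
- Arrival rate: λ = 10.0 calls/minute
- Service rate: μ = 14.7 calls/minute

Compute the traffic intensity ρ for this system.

Server utilization: ρ = λ/μ
ρ = 10.0/14.7 = 0.6803
The server is busy 68.03% of the time.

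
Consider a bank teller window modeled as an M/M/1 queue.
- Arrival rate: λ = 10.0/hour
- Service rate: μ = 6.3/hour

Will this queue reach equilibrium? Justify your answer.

Stability requires ρ = λ/(cμ) < 1
ρ = 10.0/(1 × 6.3) = 10.0/6.30 = 1.5873
Since 1.5873 ≥ 1, the system is UNSTABLE.
Queue grows without bound. Need μ > λ = 10.0.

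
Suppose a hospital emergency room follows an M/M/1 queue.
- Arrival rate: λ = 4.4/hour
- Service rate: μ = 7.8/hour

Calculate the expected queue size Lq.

ρ = λ/μ = 4.4/7.8 = 0.5641
For M/M/1: Lq = λ²/(μ(μ-λ))
Lq = 19.36/(7.8 × 3.40)
Lq = 0.7300 patients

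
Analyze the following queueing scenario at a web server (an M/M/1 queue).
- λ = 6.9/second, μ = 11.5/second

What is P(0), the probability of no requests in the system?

ρ = λ/μ = 6.9/11.5 = 0.6000
P(0) = 1 - ρ = 1 - 0.6000 = 0.4000
The server is idle 40.00% of the time.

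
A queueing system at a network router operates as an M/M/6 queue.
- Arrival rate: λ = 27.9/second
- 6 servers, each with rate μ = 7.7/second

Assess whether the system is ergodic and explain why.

Stability requires ρ = λ/(cμ) < 1
ρ = 27.9/(6 × 7.7) = 27.9/46.20 = 0.6039
Since 0.6039 < 1, the system is STABLE.
The servers are busy 60.39% of the time.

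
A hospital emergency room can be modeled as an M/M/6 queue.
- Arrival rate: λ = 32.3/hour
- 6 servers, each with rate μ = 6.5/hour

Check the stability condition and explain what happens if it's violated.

Stability requires ρ = λ/(cμ) < 1
ρ = 32.3/(6 × 6.5) = 32.3/39.00 = 0.8282
Since 0.8282 < 1, the system is STABLE.
The servers are busy 82.82% of the time.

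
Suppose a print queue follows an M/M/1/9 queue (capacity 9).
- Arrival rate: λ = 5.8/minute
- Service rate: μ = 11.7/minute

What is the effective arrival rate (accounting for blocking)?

ρ = λ/μ = 5.8/11.7 = 0.495726
P₀ = (1-ρ)/(1-ρ^(K+1)) = (1-0.495726)/(1-0.495726^10) = 0.50427/0.99910 = 0.5047
P_K = P₀×ρ^K = 0.5047 × 0.495726^9 = 0.5047 × 0.001808 = 0.0009125
λ_eff = λ(1-P_K) = 5.8 × (1 - 0.0009125) = 5.8 × 0.99909 = 5.7947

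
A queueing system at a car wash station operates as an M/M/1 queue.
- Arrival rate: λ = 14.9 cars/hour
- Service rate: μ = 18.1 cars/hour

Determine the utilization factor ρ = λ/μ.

Server utilization: ρ = λ/μ
ρ = 14.9/18.1 = 0.8232
The server is busy 82.32% of the time.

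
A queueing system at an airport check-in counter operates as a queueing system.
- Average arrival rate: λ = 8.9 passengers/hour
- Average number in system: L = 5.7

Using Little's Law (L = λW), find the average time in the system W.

Little's Law: L = λW, so W = L/λ
W = 5.7/8.9 = 0.6404 hours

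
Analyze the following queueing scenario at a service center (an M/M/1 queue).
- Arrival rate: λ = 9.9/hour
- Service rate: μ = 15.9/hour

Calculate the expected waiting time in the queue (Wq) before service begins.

First, compute utilization: ρ = λ/μ = 9.9/15.9 = 0.6226
For M/M/1: Wq = λ/(μ(μ-λ))
Wq = 9.9/(15.9 × (15.9-9.9))
Wq = 9.9/(15.9 × 6.00)
Wq = 0.1038 hours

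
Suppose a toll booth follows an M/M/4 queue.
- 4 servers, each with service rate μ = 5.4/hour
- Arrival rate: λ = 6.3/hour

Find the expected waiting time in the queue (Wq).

Traffic intensity: ρ = λ/(cμ) = 6.3/(4×5.4) = 0.2917
Since ρ = 0.2917 < 1, system is stable.
Offered load a = λ/μ = cρ = 6.3/5.4 = 1.1667
P₀ = [ Σₙ₌₀^3 aⁿ/n! + a^4/(4!(1-ρ)) ]⁻¹
Σ = a^0/0! + a^1/1! + a^2/2! + a^3/3! = 1.0000 + 1.1667 + 0.68056 + 0.26466 = 3.1119
a^4/(4!(1-ρ)) = 1.8526/(24 × 0.7083) = 0.1090
P₀ = 1/(3.1119 + 0.1090) = 0.3105
Lq = P₀·a^4·ρ / (4!(1-ρ)²) = 0.31048 × 1.8526 × 0.29167 / (24 × 0.50174) = 0.01393
Wq = Lq/λ = 0.01393/6.3 = 0.002211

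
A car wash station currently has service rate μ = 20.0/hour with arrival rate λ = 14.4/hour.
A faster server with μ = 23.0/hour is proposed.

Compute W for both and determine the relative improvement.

System 1: ρ₁ = 14.4/20.0 = 0.7200, W₁ = 1/(20.0-14.4) = 0.1786
System 2: ρ₂ = 14.4/23.0 = 0.6261, W₂ = 1/(23.0-14.4) = 0.1163
Improvement: (W₁-W₂)/W₁ = (0.1786-0.1163)/0.1786 = 34.88%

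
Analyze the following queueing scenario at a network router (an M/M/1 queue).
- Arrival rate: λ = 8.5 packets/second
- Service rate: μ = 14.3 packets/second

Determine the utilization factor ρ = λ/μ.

Server utilization: ρ = λ/μ
ρ = 8.5/14.3 = 0.5944
The server is busy 59.44% of the time.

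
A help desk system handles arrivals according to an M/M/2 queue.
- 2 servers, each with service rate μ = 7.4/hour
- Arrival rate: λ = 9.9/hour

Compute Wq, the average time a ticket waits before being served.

Traffic intensity: ρ = λ/(cμ) = 9.9/(2×7.4) = 0.6689
Since ρ = 0.6689 < 1, system is stable.
Offered load a = λ/μ = cρ = 9.9/7.4 = 1.3378
P₀ = [ Σₙ₌₀^1 aⁿ/n! + a^2/(2!(1-ρ)) ]⁻¹
Σ = a^0/0! + a^1/1! = 1.0000 + 1.3378 = 2.3378
a^2/(2!(1-ρ)) = 1.7898/(2 × 0.33108) = 2.7030
P₀ = 1/(2.3378 + 2.7030) = 0.1984
Lq = P₀·a^2·ρ / (2!(1-ρ)²) = 0.19838 × 1.7898 × 0.66892 / (2 × 0.10961) = 1.0834
Wq = Lq/λ = 1.0834/9.9 = 0.1094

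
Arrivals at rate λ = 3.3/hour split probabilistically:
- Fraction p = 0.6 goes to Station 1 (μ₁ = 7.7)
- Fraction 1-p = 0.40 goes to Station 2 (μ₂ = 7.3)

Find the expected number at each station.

Effective rates: λ₁ = 3.3×0.6 = 1.98, λ₂ = 3.3×0.40 = 1.32
Station 1: ρ₁ = 1.98/7.7 = 0.257143, L₁ = ρ₁/(1-ρ₁) = 0.257143/(1-0.257143) = 0.3462
Station 2: ρ₂ = 1.32/7.3 = 0.1808, L₂ = ρ₂/(1-ρ₂) = 0.1808/(1-0.1808) = 0.2207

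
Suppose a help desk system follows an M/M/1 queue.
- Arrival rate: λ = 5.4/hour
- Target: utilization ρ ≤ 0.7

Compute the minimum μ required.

ρ = λ/μ, so μ = λ/ρ
μ ≥ 5.4/0.7 = 7.7143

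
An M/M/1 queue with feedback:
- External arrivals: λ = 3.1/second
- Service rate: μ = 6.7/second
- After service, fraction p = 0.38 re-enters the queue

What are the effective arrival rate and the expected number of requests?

Effective arrival rate: λ_eff = λ/(1-p) = 3.1/(1-0.38) = 3.1/0.62 = 5.0000
ρ = λ_eff/μ = 5.0000/6.7 = 0.74627
L = ρ/(1-ρ) = 0.74627/(1-0.74627) = 2.9412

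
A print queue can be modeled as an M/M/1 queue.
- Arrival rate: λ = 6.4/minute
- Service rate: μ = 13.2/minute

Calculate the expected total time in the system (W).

First, compute utilization: ρ = λ/μ = 6.4/13.2 = 0.4848
For M/M/1: W = 1/(μ-λ)
W = 1/(13.2-6.4) = 1/6.80
W = 0.1471 minutes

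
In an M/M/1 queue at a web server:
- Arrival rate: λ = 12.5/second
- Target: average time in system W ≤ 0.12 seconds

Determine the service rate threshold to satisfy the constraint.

For M/M/1: W = 1/(μ-λ)
Need W ≤ 0.12, so 1/(μ-λ) ≤ 0.12
μ - λ ≥ 1/0.12 = 8.3333
μ ≥ 12.5 + 8.3333 = 20.8333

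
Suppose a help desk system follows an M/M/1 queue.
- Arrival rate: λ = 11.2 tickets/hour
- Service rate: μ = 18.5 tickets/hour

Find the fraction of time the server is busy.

Server utilization: ρ = λ/μ
ρ = 11.2/18.5 = 0.6054
The server is busy 60.54% of the time.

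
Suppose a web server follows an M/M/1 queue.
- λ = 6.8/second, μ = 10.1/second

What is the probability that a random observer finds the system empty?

ρ = λ/μ = 6.8/10.1 = 0.6733
P(0) = 1 - ρ = 1 - 0.6733 = 0.3267
The server is idle 32.67% of the time.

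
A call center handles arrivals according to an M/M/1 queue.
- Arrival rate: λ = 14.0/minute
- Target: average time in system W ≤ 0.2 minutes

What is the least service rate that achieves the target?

For M/M/1: W = 1/(μ-λ)
Need W ≤ 0.2, so 1/(μ-λ) ≤ 0.2
μ - λ ≥ 1/0.2 = 5.0000
μ ≥ 14.0 + 5.0000 = 19.0000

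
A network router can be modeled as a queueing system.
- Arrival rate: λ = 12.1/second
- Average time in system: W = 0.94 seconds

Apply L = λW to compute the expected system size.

Little's Law: L = λW
L = 12.1 × 0.94 = 11.3740 packets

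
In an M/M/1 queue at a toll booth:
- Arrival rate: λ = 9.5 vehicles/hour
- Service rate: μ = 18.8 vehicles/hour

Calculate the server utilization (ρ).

Server utilization: ρ = λ/μ
ρ = 9.5/18.8 = 0.5053
The server is busy 50.53% of the time.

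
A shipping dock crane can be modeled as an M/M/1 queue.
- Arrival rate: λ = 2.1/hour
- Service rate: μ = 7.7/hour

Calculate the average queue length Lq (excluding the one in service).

ρ = λ/μ = 2.1/7.7 = 0.2727
For M/M/1: Lq = λ²/(μ(μ-λ))
Lq = 4.41/(7.7 × 5.60)
Lq = 0.1023 containers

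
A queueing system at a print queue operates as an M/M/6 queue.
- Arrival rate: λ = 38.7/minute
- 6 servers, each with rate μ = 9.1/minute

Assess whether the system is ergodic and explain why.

Stability requires ρ = λ/(cμ) < 1
ρ = 38.7/(6 × 9.1) = 38.7/54.60 = 0.7088
Since 0.7088 < 1, the system is STABLE.
The servers are busy 70.88% of the time.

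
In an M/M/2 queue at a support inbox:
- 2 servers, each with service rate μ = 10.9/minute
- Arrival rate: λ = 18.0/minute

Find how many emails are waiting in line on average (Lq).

Traffic intensity: ρ = λ/(cμ) = 18.0/(2×10.9) = 0.8257
Since ρ = 0.8257 < 1, system is stable.
Offered load a = λ/μ = cρ = 18.0/10.9 = 1.6514
P₀ = [ Σₙ₌₀^1 aⁿ/n! + a^2/(2!(1-ρ)) ]⁻¹
Σ = a^0/0! + a^1/1! = 1.0000 + 1.6514 = 2.6514
a^2/(2!(1-ρ)) = 2.7270/(2 × 0.17431) = 7.8223
P₀ = 1/(2.6514 + 7.8223) = 0.09548
Lq = P₀·a^2·ρ / (2!(1-ρ)²) = 0.0954774 × 2.72704 × 0.825688 / (2 × 0.0303846) = 3.5377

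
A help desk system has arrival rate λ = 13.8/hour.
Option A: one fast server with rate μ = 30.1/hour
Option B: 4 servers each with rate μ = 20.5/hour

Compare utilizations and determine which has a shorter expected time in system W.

Option A: single server μ = 30.1 (M/M/1)
  ρ_A = 13.8/30.1 = 0.4585
  W_A = 1/(μ-λ) = 1/(30.1-13.8) = 1/16.30 = 0.06135

Option B: 4 servers μ = 20.5 (M/M/4)
  ρ_B = λ/(cμ) = 13.8/(4×20.5) = 0.1683
  Offered load a = λ/μ = cρ = 13.8/20.5 = 0.6732
  P₀ = [ Σₙ₌₀^3 aⁿ/n! + a^4/(4!(1-ρ)) ]⁻¹
  Σ = a^0/0! + a^1/1! + a^2/2! + a^3/3! = 1.0000 + 0.6732 + 0.2266 + 0.05084 = 1.9506
  a^4/(4!(1-ρ)) = 0.2054/(24 × 0.8317) = 0.01029
  P₀ = 1/(1.9506 + 0.01029) = 0.5100
  Lq = P₀·a^4·ρ / (4!(1-ρ)²) = 0.5100 × 0.2054 × 0.1683 / (24 × 0.6917) = 0.001062
  Wq_B = Lq/λ = 0.0010616/13.8 = 0.00007693
  W_B = Wq_B + 1/μ = 0.00007693 + 0.04878 = 0.04886

Since W_B = 0.04886 < W_A = 0.06135, Option B (multiple servers) has the shorter time in system.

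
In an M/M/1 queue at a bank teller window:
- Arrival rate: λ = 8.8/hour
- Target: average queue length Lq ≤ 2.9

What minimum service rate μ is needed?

For M/M/1: Lq = λ²/(μ(μ-λ))
Need Lq ≤ 2.9, i.e. μ(μ-λ) ≥ λ²/2.9
μ² - 8.8μ - 77.44/2.9 ≥ 0  →  μ² - 8.8μ - 26.70345 ≥ 0
Quadratic formula (positive root): μ = [λ + √(λ² + 4×26.70345)]/2
Discriminant: 77.44 + 4×26.70345 = 184.2538, √184.2538 = 13.5740
μ ≥ (8.8 + 13.5740)/2 = 11.1870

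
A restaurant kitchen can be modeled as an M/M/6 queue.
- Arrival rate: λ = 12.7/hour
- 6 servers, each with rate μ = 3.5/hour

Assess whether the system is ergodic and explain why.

Stability requires ρ = λ/(cμ) < 1
ρ = 12.7/(6 × 3.5) = 12.7/21.00 = 0.6048
Since 0.6048 < 1, the system is STABLE.
The servers are busy 60.48% of the time.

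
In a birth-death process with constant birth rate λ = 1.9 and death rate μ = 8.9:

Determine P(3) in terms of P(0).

For constant rates: P(n)/P(0) = (λ/μ)^n
P(3)/P(0) = (1.9/8.9)^3 = 0.21348315^3 = 0.009730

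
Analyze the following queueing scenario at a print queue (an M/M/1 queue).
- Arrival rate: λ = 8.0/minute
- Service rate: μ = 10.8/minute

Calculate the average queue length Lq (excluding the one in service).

ρ = λ/μ = 8.0/10.8 = 0.7407
For M/M/1: Lq = λ²/(μ(μ-λ))
Lq = 64.00/(10.8 × 2.80)
Lq = 2.1164 jobs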